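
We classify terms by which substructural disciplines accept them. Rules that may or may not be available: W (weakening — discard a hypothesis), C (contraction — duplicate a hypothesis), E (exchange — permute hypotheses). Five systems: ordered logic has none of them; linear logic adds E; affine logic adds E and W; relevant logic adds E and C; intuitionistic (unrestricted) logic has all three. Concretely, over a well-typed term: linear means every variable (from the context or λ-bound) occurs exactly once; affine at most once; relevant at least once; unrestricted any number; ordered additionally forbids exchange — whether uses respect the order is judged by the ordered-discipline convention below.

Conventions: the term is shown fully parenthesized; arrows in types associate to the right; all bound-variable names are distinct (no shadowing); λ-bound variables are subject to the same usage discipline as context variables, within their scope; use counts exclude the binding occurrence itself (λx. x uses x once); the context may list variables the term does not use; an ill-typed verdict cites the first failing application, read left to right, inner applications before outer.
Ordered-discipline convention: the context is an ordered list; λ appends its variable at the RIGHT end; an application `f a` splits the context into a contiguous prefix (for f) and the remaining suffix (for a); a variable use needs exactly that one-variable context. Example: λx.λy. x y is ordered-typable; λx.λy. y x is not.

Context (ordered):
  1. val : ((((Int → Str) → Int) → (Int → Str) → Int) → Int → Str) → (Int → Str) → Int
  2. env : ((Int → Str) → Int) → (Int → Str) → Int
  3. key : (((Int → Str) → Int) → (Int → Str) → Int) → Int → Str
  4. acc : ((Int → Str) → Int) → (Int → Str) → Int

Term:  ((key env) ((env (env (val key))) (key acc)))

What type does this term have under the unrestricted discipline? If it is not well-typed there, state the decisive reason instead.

term : Str
usage: val: 1, env: 3, key: 3, acc: 1
uses in reading order: key, env, env, env, val, key, key, acc
typing: well-typed — term : Str
per-discipline verdicts: ordered ✗ · linear ✗ · affine ✗ · relevant ✓ · unrestricted ✓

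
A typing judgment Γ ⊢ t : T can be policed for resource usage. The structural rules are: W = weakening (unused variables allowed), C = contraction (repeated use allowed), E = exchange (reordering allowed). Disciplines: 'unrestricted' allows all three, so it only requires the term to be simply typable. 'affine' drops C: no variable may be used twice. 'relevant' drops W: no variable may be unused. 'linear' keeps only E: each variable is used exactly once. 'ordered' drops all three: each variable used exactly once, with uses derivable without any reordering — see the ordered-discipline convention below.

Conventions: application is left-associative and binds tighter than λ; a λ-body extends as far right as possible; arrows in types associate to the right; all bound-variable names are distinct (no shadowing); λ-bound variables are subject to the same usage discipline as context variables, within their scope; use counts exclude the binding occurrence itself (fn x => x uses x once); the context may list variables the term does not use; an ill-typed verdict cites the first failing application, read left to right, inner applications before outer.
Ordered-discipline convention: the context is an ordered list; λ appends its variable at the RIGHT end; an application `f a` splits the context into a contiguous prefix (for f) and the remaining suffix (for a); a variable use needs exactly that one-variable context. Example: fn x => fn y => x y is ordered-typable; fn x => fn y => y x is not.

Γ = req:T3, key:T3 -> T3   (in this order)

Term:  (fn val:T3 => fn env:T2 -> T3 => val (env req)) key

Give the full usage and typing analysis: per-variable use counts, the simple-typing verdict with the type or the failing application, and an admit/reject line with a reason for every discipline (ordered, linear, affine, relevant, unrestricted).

use counts: req: 1×; key: 1×; val (λ-bound): 1×; env (λ-bound): 1×
uses in reading order: val, env, req, key
typing: ill-typed: an application expects T2 but receives T3
ordered: ✗, a type mismatch blocks all five
linear: ✗, the type mismatch rejects it
affine: ✗, not simply typable
relevant: ✗, fails simple typing
unrestricted: ✗, a type mismatch blocks all five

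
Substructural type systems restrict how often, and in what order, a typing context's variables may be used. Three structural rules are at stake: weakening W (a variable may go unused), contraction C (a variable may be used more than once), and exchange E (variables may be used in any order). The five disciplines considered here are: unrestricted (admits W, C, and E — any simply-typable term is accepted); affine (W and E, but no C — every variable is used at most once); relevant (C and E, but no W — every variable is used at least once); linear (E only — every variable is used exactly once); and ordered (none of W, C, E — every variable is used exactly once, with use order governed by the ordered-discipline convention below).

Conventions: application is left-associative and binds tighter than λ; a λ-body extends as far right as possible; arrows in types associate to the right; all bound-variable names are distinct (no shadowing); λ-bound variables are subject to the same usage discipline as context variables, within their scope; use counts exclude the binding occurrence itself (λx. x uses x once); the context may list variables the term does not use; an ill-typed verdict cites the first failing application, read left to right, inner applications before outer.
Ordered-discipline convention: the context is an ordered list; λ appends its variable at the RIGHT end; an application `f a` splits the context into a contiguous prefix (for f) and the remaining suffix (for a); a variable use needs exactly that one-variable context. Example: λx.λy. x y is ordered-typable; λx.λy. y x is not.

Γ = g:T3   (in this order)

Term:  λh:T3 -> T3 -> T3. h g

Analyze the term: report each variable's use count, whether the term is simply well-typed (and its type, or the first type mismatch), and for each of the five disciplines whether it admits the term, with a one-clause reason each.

usage: g: 1×; h (λ-bound): 1×
order of uses: h, g
typing: ✓ — (T3 -> T3 -> T3) -> T3 -> T3
ordered: ✗, use order h, g needs exchange
linear: ✓, g, h: one use apiece
affine: ✓, at most one use each (g, h)
relevant: ✓, at least one use each (g, h)
unrestricted: ✓, simply typable at (T3 -> T3 -> T3) -> T3 -> T3; W, C, E all held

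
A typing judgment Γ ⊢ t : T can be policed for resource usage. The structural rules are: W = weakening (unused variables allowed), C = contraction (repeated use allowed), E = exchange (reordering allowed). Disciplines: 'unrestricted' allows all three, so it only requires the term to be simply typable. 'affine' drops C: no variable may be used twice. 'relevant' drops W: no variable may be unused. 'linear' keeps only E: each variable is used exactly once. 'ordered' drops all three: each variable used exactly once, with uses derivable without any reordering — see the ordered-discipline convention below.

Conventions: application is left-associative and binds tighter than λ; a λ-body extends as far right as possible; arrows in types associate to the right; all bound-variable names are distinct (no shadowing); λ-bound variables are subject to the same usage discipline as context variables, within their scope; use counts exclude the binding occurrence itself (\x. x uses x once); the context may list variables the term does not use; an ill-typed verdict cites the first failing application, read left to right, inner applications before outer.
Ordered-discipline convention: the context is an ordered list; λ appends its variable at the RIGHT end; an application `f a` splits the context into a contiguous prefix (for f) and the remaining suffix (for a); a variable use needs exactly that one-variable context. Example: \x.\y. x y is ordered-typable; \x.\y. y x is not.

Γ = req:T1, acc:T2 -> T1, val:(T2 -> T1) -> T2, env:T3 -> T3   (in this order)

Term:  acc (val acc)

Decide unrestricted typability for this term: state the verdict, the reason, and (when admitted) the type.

yes — type-checks (T1) and nothing is barred; term : T1
use counts: req: 0; acc: 2; val: 1; env: 0
order of uses: acc, val, acc
typing: ✓ — T1
summary: ordered ✗ | linear ✗ | affine ✗ | relevant ✗ | unrestricted ✓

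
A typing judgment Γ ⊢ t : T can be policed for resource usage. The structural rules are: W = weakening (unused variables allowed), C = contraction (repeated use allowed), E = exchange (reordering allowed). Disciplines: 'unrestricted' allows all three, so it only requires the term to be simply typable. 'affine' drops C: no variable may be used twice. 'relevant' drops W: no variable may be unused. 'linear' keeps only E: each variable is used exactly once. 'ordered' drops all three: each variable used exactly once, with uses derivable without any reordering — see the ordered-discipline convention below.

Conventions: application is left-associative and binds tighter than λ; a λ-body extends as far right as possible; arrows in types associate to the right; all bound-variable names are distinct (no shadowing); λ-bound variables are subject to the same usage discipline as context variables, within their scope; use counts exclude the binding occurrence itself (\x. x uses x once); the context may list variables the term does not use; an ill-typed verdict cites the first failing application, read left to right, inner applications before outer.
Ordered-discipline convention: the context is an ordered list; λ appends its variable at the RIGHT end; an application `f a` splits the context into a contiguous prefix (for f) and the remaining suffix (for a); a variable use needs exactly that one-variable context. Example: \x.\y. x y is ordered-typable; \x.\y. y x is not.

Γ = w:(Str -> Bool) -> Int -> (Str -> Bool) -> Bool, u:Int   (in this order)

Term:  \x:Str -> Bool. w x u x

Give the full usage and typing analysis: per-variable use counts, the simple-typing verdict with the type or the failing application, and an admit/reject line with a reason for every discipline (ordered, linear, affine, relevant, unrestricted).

use counts: w ×1, u ×1, x [bound] ×2
left-to-right use order: w, x, u, x
typing: ✓ — (Str -> Bool) -> Bool
ordered ✗ (x ×2 used more than once (contraction))
linear ✗ (x ×2 used more than once (contraction))
affine ✗ (x ×2 used more than once (contraction))
relevant ✓ (every one of w, u, x appears)
unrestricted ✓ (simply typable at (Str -> Bool) -> Bool; W, C, E all held)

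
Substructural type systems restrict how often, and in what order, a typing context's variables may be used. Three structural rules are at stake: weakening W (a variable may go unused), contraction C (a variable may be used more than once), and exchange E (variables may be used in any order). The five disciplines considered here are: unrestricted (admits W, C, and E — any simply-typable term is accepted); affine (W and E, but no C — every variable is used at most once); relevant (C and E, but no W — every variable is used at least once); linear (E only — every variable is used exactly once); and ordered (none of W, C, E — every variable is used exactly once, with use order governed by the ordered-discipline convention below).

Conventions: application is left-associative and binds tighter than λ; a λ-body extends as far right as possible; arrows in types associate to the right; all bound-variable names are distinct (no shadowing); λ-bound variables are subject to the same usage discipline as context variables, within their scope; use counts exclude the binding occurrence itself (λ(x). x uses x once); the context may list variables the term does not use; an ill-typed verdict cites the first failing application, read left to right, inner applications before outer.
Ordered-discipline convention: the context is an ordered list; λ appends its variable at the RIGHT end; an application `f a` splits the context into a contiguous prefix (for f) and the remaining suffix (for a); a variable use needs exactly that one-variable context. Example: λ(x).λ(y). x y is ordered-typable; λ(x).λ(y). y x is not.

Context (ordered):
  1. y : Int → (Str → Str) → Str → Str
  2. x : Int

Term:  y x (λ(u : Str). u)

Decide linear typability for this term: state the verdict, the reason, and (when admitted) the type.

yes — y, x, u: one use apiece; term : Str → Str
counts: y ×1, x ×1, u (λ-bound) ×1
left-to-right use order: y, x, u
typing: ✓ — Str → Str
all disciplines: ordered ✓ · linear ✓ · affine ✓ · relevant ✓ · unrestricted ✓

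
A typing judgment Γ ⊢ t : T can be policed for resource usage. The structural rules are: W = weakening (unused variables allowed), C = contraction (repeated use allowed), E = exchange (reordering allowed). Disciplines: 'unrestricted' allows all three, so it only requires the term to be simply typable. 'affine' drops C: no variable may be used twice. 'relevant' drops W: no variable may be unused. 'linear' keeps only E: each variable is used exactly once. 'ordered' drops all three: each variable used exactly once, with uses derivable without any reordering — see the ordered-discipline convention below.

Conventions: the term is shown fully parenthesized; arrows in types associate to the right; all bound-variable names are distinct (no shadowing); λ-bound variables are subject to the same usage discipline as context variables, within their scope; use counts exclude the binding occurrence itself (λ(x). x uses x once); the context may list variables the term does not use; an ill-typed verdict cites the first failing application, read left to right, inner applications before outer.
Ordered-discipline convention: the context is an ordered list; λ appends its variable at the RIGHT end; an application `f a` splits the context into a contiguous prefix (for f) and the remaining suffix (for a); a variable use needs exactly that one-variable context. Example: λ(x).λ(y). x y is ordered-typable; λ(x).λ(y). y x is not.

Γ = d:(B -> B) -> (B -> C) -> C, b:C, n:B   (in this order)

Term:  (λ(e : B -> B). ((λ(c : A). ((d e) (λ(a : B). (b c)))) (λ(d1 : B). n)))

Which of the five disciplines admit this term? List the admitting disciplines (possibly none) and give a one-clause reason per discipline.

admitted in: none
usage: d: 1×; b: 1×; n: 1×; e (λ-bound): 1×; c (λ-bound): 1×; a (λ-bound): 0×; d1 (λ-bound): 0×
order of uses: d, e, b, c, n
typing: ill-typed: non-function type C applied to an argument
ordered: ✗, a type mismatch blocks all five
linear: ✗, the type mismatch rejects it
affine: ✗, not simply typable
relevant: ✗, fails simple typing
unrestricted: ✗, a type mismatch blocks all five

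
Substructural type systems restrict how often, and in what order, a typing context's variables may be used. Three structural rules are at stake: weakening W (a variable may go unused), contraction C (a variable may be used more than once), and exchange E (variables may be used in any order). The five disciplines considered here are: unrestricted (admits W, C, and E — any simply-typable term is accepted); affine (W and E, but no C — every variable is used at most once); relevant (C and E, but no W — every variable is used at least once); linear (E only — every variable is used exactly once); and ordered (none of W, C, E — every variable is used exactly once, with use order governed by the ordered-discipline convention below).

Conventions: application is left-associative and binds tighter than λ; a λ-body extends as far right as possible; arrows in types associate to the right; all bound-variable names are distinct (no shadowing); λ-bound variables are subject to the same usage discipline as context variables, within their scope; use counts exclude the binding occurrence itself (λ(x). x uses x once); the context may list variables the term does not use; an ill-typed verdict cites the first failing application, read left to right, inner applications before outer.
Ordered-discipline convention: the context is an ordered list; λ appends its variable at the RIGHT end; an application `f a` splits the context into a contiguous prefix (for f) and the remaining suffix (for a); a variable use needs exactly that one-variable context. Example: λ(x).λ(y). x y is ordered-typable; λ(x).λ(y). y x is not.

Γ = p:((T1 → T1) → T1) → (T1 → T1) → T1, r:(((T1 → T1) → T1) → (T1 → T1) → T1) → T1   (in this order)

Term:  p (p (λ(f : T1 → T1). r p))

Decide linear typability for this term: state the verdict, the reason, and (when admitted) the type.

no — repeated use of p ×3; needs weakening: f unused
counts: p: 3; r: 1; f (bound): 0
order of uses: p, p, r, p
typing: well-typed at (T1 → T1) → T1
per-discipline verdicts: ordered ✗; linear ✗; affine ✗; relevant ✗; unrestricted ✓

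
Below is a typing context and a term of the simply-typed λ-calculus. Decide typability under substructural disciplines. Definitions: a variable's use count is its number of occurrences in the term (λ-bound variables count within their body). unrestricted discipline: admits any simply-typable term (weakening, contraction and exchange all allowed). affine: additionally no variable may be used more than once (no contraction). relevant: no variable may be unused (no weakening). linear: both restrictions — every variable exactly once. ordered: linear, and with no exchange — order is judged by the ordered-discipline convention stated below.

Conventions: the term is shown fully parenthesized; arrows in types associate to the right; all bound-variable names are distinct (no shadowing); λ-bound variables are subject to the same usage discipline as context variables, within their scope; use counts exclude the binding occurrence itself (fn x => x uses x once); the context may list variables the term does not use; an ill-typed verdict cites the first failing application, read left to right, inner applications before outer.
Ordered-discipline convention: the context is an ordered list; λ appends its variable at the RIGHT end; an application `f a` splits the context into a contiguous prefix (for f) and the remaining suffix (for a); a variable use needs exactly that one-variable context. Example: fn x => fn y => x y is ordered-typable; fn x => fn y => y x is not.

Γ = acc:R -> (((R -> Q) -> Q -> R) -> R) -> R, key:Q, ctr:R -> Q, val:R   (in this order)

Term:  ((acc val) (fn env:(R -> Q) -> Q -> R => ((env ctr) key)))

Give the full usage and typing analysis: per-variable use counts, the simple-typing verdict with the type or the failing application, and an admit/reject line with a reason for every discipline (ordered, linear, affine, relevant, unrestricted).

use counts: acc: 1, key: 1, ctr: 1, val: 1, env (bound): 1
left-to-right use order: acc, val, env, ctr, key
typing: the term checks, with type R
ordered: ✗ — use order acc, val, env, ctr, key needs exchange
linear: ✓ — acc, key, ctr, val, env: one use apiece
affine: ✓ — none of acc, key, ctr, val, env used more than once
relevant: ✓ — acc, key, ctr, val, env: all used, weakening unneeded
unrestricted: ✓ — type-checks (R) and nothing is barred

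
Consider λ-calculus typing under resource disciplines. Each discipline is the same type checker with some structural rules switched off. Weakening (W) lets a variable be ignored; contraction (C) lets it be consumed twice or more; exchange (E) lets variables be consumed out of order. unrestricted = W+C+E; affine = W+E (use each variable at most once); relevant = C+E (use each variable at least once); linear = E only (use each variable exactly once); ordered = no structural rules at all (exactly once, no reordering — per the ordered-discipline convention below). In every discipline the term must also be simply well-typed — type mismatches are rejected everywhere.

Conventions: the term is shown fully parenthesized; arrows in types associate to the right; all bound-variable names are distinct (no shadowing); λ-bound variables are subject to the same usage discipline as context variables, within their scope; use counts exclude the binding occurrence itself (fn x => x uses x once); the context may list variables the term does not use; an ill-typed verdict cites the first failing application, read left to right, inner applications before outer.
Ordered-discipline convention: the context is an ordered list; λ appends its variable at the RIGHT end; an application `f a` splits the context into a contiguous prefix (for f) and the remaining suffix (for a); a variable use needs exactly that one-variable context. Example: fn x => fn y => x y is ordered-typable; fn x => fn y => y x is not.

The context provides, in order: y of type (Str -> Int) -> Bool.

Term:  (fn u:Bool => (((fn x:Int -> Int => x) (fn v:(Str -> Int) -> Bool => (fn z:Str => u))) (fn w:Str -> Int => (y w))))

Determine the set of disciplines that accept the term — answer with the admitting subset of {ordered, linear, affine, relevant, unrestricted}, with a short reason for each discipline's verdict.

accepted by: none
counts: y=1, u [bound]=1, x [bound]=1, v [bound]=0, z [bound]=0, w [bound]=1
order of uses: x, u, y, w
typing: ill-typed: an argument ((Str -> Int) -> Bool) -> Str -> Bool mismatches the expected Int -> Int
ordered: ✗ — a type mismatch blocks all five
linear: ✗ — the type mismatch rejects it
affine: ✗ — not simply typable
relevant: ✗ — fails simple typing
unrestricted: ✗ — a type mismatch blocks all five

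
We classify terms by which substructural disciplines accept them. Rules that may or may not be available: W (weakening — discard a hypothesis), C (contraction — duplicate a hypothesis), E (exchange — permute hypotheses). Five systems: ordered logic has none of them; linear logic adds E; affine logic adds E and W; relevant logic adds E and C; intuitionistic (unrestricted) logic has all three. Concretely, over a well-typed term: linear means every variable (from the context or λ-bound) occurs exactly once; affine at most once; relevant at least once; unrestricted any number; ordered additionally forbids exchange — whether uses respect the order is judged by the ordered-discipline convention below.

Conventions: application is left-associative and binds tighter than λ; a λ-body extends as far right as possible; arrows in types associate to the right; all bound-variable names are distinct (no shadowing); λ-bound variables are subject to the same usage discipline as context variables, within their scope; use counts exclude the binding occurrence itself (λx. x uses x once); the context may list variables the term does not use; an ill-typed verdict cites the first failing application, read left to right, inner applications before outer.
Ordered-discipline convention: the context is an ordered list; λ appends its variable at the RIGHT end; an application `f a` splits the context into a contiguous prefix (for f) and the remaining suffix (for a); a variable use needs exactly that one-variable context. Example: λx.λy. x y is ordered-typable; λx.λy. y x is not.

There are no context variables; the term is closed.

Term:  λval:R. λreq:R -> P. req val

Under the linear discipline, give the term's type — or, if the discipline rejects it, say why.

term : R -> (R -> P) -> P
variable uses: val (bound) ×1; req (bound) ×1
order of uses: req, val
typing: the term checks, with type R -> (R -> P) -> P
summary: ordered ✗ | linear ✓ | affine ✓ | relevant ✓ | unrestricted ✓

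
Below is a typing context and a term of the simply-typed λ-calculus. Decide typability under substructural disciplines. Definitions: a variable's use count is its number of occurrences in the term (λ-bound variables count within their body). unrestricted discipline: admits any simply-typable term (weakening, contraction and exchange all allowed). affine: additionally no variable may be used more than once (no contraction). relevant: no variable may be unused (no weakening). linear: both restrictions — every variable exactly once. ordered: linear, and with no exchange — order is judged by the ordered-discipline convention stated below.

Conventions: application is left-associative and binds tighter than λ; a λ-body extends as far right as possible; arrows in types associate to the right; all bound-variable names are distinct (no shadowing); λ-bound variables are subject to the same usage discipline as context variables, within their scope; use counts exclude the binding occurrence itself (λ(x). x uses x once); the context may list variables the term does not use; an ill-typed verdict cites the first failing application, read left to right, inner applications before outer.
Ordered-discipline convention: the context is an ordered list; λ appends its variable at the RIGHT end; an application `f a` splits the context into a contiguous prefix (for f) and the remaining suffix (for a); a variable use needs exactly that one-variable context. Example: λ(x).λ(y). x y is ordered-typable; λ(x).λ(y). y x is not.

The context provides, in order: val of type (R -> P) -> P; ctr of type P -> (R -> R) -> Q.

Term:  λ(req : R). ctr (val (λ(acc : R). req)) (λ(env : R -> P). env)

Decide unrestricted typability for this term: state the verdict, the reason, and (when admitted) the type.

no — a type mismatch blocks all five
variable uses: val: 1, ctr: 1, req [bound]: 1, acc [bound]: 0, env [bound]: 1
order of uses: ctr, val, req, env
typing: ill-typed: an application expects R -> P but receives R -> R
per-discipline verdicts: ordered ✗; linear ✗; affine ✗; relevant ✗; unrestricted ✗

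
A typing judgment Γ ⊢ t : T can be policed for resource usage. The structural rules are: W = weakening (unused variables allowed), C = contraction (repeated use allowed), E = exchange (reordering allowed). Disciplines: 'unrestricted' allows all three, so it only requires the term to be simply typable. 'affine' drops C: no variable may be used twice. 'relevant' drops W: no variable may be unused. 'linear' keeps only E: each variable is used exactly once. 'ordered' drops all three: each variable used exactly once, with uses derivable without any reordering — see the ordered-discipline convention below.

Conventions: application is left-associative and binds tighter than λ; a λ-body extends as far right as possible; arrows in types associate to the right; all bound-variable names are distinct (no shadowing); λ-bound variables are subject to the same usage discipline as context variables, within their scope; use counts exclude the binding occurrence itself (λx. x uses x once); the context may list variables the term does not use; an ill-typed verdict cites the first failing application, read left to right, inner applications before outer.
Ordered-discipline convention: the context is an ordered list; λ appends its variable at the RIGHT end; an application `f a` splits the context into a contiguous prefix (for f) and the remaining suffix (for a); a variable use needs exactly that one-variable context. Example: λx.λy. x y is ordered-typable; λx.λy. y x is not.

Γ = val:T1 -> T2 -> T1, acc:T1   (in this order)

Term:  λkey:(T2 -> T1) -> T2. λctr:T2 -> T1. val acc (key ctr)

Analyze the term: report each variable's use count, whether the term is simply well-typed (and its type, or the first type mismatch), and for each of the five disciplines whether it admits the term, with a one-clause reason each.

use counts: val: 1, acc: 1, key (λ-bound): 1, ctr (λ-bound): 1
use order (left to right): val, acc, key, ctr
typing: ✓ — ((T2 -> T1) -> T2) -> (T2 -> T1) -> T1
ordered: ✓ — val, acc, key, ctr: once each, no exchange needed
linear: ✓ — val, acc, key, ctr: one use apiece
affine: ✓ — none of val, acc, key, ctr used more than once
relevant: ✓ — val, acc, key, ctr: all used, weakening unneeded
unrestricted: ✓ — simply typable at ((T2 -> T1) -> T2) -> (T2 -> T1) -> T1; W, C, E all held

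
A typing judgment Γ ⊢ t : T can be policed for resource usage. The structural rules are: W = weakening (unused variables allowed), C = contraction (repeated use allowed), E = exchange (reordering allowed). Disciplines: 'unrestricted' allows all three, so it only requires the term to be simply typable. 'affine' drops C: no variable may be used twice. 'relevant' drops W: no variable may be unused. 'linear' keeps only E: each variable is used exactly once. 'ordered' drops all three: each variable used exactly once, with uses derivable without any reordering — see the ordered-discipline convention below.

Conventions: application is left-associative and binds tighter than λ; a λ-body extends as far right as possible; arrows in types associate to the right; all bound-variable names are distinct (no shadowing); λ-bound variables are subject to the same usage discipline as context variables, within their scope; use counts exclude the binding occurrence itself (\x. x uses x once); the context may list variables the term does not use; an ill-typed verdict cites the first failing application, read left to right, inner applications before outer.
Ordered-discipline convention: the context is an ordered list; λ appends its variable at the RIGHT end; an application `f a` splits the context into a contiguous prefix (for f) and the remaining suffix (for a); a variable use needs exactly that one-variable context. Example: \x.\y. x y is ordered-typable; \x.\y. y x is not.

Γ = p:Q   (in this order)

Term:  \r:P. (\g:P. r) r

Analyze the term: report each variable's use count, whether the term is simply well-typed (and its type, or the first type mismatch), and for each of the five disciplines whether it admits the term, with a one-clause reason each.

variable uses: p: 0×; r (bound): 2×; g (bound): 0×
use order (left to right): r, r
typing: ✓ — P → P
ordered: ✗ — repeated use of r ×2; p, g never used (weakening)
linear: ✗ — repeated use of r ×2; p, g never used (weakening)
affine: ✗ — repeated use of r ×2
relevant: ✗ — p, g never used (weakening)
unrestricted: ✓ — simply typable at P → P; W, C, E all held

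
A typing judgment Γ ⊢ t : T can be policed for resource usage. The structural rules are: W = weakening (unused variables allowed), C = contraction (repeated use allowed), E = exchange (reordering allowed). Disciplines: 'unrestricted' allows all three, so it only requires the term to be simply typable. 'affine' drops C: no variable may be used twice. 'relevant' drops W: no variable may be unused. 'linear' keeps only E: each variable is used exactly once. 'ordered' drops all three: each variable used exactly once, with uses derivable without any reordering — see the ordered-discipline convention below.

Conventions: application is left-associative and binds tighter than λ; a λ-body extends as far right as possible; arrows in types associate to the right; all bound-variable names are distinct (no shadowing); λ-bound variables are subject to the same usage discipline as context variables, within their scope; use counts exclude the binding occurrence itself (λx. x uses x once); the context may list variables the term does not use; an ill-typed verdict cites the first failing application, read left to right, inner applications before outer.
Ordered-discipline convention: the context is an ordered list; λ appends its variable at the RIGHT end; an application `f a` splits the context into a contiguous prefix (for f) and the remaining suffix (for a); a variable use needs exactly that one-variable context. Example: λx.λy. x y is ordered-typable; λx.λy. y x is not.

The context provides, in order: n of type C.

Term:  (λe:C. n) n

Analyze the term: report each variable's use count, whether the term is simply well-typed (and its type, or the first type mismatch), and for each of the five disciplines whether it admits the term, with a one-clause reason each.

usage: n: 2, e (bound): 0
uses in reading order: n, n
typing: well-typed at C
ordered ✗ (n ×2 used more than once (contraction); e left unused)
linear ✗ (n ×2 used more than once (contraction); e left unused)
affine ✗ (n ×2 used more than once (contraction))
relevant ✗ (e left unused)
unrestricted ✓ (simply typable at C; W, C, E all held)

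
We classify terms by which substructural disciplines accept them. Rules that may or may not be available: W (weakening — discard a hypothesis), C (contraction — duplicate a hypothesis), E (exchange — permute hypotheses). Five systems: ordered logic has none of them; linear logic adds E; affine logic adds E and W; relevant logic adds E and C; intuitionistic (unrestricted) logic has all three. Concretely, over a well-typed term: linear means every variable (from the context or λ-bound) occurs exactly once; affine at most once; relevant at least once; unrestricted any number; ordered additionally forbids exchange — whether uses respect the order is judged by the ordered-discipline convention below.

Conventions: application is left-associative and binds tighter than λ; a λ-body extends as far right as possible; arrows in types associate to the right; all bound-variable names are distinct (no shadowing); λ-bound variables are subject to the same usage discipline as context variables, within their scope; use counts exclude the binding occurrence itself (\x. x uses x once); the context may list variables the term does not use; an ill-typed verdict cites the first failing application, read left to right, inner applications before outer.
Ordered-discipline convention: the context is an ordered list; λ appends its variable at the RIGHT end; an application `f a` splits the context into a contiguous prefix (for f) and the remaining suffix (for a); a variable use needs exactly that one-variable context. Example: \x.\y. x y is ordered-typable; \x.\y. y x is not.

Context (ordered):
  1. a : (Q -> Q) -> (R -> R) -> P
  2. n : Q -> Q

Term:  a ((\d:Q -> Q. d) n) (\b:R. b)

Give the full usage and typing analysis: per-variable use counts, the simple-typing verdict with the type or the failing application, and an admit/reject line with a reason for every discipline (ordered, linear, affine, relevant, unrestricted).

usage: a: 1×; n: 1×; d (λ-bound): 1×; b (λ-bound): 1×
uses in reading order: a, d, n, b
typing: ✓ — P
ordered ✓ (a, n, d, b once each; derivable with no W/C/E)
linear ✓ (single use per variable (a, n, d, b))
affine ✓ (none of a, n, d, b used more than once)
relevant ✓ (every one of a, n, d, b appears)
unrestricted ✓ (simply typable at P; W, C, E all held)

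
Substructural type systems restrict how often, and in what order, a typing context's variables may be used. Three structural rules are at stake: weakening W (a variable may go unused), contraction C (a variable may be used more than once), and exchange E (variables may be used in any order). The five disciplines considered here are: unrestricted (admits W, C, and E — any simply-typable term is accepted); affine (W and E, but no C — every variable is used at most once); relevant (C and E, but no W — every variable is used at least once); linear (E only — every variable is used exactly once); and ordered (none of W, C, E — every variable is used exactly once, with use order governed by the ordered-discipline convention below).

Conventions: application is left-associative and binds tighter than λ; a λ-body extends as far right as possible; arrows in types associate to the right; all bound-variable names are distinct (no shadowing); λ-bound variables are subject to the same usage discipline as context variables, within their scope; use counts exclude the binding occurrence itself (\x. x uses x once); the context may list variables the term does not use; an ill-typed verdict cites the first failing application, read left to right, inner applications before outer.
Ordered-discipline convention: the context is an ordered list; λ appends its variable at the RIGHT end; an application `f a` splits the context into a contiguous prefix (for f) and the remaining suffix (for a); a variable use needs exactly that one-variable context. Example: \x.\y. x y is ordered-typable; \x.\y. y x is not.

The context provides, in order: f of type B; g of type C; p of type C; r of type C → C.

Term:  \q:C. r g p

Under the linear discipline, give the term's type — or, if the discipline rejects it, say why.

not well-typed under linear — a type mismatch blocks all five
variable uses: f: 0; g: 1; p: 1; r: 1; q [bound]: 0
uses in reading order: r, g, p
typing: ill-typed: can't apply a value of type C
summary: ordered ✗ · linear ✗ · affine ✗ · relevant ✗ · unrestricted ✗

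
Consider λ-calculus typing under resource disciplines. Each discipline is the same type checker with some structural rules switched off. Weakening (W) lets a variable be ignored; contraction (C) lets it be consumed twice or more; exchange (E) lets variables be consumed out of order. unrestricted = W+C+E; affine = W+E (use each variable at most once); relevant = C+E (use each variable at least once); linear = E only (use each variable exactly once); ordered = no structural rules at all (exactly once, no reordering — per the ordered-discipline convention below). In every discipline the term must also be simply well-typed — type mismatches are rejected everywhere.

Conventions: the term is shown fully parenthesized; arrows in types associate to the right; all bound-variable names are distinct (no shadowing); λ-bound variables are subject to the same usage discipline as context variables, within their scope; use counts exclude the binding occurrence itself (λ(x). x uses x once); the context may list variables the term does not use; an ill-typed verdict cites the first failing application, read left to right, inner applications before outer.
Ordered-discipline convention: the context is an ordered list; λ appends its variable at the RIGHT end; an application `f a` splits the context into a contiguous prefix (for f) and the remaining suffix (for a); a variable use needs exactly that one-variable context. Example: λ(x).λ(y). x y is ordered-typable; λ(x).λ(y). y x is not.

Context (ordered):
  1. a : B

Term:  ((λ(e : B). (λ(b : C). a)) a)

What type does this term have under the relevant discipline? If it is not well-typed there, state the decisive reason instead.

not well-typed under relevant — unused: e, b — weakening required
usage: a=2; e (bound)=0; b (bound)=0
left-to-right use order: a, a
typing: the term checks, with type C -> B
across the five disciplines: ordered ✗ | linear ✗ | affine ✗ | relevant ✗ | unrestricted ✓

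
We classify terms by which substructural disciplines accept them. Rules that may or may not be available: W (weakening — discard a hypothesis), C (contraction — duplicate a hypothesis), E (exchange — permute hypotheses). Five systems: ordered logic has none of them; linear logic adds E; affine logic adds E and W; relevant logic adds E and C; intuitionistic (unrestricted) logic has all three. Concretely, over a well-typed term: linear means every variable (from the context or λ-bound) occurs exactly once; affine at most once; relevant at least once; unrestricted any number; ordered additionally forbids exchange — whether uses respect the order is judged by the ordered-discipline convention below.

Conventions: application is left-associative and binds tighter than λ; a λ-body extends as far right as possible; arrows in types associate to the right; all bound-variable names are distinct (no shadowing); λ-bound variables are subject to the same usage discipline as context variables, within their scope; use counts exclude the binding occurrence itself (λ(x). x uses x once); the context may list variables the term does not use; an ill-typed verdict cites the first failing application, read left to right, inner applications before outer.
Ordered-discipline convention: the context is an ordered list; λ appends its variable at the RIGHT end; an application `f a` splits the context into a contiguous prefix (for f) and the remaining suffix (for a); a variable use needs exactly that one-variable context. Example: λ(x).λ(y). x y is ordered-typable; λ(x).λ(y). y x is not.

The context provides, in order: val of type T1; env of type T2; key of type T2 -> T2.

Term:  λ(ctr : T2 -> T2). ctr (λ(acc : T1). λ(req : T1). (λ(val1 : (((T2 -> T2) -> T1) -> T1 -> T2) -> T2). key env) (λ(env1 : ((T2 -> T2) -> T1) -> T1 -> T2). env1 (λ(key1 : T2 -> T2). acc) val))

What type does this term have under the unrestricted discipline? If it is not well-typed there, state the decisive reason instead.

not well-typed under unrestricted — a type mismatch blocks all five
use counts: val=1, env=1, key=1, ctr (bound)=1, acc (bound)=1, req (bound)=0, val1 (bound)=0, env1 (bound)=1, key1 (bound)=0
uses in reading order: ctr, key, env, env1, acc, val
typing: ill-typed: argument of type T1 -> T1 -> T2 where T2 is required
summary: ordered ✗ · linear ✗ · affine ✗ · relevant ✗ · unrestricted ✗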